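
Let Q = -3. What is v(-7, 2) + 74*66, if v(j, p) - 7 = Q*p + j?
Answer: 4878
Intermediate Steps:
v(j, p) = 7 + j - 3*p (v(j, p) = 7 + (-3*p + j) = 7 + (j - 3*p) = 7 + j - 3*p)
v(-7, 2) + 74*66 = (7 - 7 - 3*2) + 74*66 = (7 - 7 - 6) + 4884 = -6 + 4884 = 4878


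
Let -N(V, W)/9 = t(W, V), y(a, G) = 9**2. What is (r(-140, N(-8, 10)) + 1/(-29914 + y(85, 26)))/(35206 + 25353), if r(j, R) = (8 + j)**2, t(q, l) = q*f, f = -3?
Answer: 519810191/1806656647 ≈ 0.28772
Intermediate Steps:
y(a, G) = 81
t(q, l) = -3*q (t(q, l) = q*(-3) = -3*q)
N(V, W) = 27*W (N(V, W) = -(-27)*W = 27*W)
(r(-140, N(-8, 10)) + 1/(-29914 + y(85, 26)))/(35206 + 25353) = ((8 - 140)**2 + 1/(-29914 + 81))/(35206 + 25353) = ((-132)**2 + 1/(-29833))/60559 = (17424 - 1/29833)*(1/60559) = (519810191/29833)*(1/60559) = 519810191/1806656647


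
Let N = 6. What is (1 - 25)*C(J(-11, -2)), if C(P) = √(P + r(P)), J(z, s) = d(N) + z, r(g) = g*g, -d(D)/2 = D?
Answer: -24*√506 ≈ -539.87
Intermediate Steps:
d(D) = -2*D
r(g) = g²
J(z, s) = -12 + z (J(z, s) = -2*6 + z = -12 + z)
C(P) = √(P + P²)
(1 - 25)*C(J(-11, -2)) = (1 - 25)*√((-12 - 11)*(1 + (-12 - 11))) = (1 - 5*5)*√(-23*(1 - 23)) = (1 - 25)*√(-23*(-22)) = -24*√506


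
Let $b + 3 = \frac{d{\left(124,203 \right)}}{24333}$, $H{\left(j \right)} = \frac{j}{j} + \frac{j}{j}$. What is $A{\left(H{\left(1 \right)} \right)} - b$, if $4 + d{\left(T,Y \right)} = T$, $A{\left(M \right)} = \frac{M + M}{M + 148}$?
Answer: $\frac{1838197}{608325} \approx 3.0217$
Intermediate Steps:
$H{\left(j \right)} = 2$ ($H{\left(j \right)} = 1 + 1 = 2$)
$A{\left(M \right)} = \frac{2 M}{148 + M}$
$d{\left(T,Y \right)} = -4 + T$
$b = - \frac{24293}{8111}$ ($b = -3 + \frac{-4 + 124}{24333} = -3 + 120 \cdot \frac{1}{24333} = -3 + \frac{40}{8111} = - \frac{24293}{8111} \approx -2.9951$)
$A{\left(H{\left(1 \right)} \right)} - b = 2 \cdot 2 \frac{1}{148 + 2} - - \frac{24293}{8111} = 2 \cdot 2 \cdot \frac{1}{150} + \frac{24293}{8111} = \frac{2}{75} + \frac{24293}{8111} = \frac{1838197}{608325}$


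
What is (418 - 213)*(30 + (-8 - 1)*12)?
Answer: -15990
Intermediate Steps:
(418 - 213)*(30 + (-8 - 1)*12) = 205*(30 - 9*12) = 205*(30 - 108) = 205*(-78) = -15990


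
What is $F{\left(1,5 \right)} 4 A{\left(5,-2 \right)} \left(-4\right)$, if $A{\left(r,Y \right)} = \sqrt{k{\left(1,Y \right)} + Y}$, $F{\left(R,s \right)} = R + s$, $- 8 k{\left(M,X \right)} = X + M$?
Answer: $- 24 i \sqrt{30} \approx - 131.45 i$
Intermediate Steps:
$k{\left(M,X \right)} = - \frac{M}{8} - \frac{X}{8}$ ($k{\left(M,X \right)} = - \frac{X + M}{8} = - \frac{M + X}{8} = - \frac{M}{8} - \frac{X}{8}$)
$A{\left(r,Y \right)} = \sqrt{- \frac{1}{8} + \frac{7 Y}{8}}$ ($A{\left(r,Y \right)} = \sqrt{\left(\left(- \frac{1}{8}\right) 1 - \frac{Y}{8}\right) + Y} = \sqrt{\left(- \frac{1}{8} - \frac{Y}{8}\right) + Y} = \sqrt{- \frac{1}{8} + \frac{7 Y}{8}}$)
$F{\left(1,5 \right)} 4 A{\left(5,-2 \right)} \left(-4\right) = \left(1 + 5\right) 4 \frac{\sqrt{-2 + 14 \left(-2\right)}}{4} \left(-4\right) = 6 \cdot 4 \frac{\sqrt{-2 - 28}}{4} \left(-4\right) = 6 \cdot 4 \frac{\sqrt{-30}}{4} \left(-4\right) = 6 \cdot 4 \frac{i \sqrt{30}}{4} \left(-4\right) = 6 i \sqrt{30} \left(-4\right) = - 24 i \sqrt{30}$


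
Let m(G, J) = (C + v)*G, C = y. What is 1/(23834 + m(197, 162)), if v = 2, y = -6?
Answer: 1/23046 ≈ 4.3391e-5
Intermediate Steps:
C = -6
m(G, J) = -4*G (m(G, J) = (-6 + 2)*G = -4*G)
1/(23834 + m(197, 162)) = 1/(23834 - 4*197) = 1/(23834 - 788) = 1/23046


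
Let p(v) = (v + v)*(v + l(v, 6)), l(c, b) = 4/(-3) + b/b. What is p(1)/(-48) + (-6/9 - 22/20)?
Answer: -323/180 ≈ -1.7944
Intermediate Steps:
l(c, b) = -⅓ (l(c, b) = 4*(-⅓) + 1 = -4/3 + 1 = -⅓)
p(v) = 2*v*(-⅓ + v) (p(v) = (v + v)*(v - ⅓) = (2*v)*(-⅓ + v) = 2*v*(-⅓ + v))
p(1)/(-48) + (-6/9 - 22/20) = ((⅔)*1*(-1 + 3*1))/(-48) + (-6/9 - 22/20) = ((⅔)*1*(-1 + 3))*(-1/48) + (-6*⅑ - 22*1/20) = ((⅔)*1*2)*(-1/48) + (-⅔ - 11/10) = (4/3)*(-1/48) - 53/30 = -1/36 - 53/30 = -323/180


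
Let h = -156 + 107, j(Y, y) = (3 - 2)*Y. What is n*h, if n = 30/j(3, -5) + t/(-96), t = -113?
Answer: -52577/96 ≈ -547.68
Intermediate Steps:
j(Y, y) = Y (j(Y, y) = 1*Y = Y)
n = 1073/96 (n = 30/3 - 113/(-96) = 30*(1/3) - 113*(-1/96) = 10 + 113/96 = 1073/96 ≈ 11.177)
h = -49
n*h = (1073/96)*(-49) = -52577/96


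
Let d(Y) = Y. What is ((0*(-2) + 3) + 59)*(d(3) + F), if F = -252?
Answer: -15438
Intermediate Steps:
((0*(-2) + 3) + 59)*(d(3) + F) = ((0*(-2) + 3) + 59)*(3 - 252) = ((0 + 3) + 59)*(-249) = (3 + 59)*(-249) = 62*(-249) = -15438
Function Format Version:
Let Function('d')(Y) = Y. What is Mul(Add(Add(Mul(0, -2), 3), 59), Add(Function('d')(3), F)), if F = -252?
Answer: -15438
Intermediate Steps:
Mul(Add(Add(Mul(0, -2), 3), 59), Add(Function('d')(3), F)) = Mul(Add(Add(Mul(0, -2), 3), 59), Add(3, -252)) = Mul(Add(Add(0, 3), 59), -249) = Mul(Add(3, 59), -249) = Mul(62, -249) = -15438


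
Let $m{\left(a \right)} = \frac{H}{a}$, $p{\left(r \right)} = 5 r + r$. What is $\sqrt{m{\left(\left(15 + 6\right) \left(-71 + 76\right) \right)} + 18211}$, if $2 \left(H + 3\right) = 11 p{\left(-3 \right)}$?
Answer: $\frac{\sqrt{22307285}}{35} \approx 134.94$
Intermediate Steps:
$p{\left(r \right)} = 6 r$
$H = -102$ ($H = -3 + \frac{11 \cdot 6 \left(-3\right)}{2} = -3 + \frac{11 \left(-18\right)}{2} = -3 + \frac{1}{2} \left(-198\right) = -3 - 99 = -102$)
$m{\left(a \right)} = - \frac{102}{a}$
$\sqrt{m{\left(\left(15 + 6\right) \left(-71 + 76\right) \right)} + 18211} = \sqrt{- \frac{102}{\left(15 + 6\right) \left(-71 + 76\right)} + 18211} = \sqrt{- \frac{102}{21 \cdot 5} + 18211} = \sqrt{- \frac{102}{105} + 18211} = \sqrt{\left(-102\right) \frac{1}{105} + 18211} = \sqrt{- \frac{34}{35} + 18211} = \sqrt{\frac{637351}{35}} = \frac{\sqrt{22307285}}{35}$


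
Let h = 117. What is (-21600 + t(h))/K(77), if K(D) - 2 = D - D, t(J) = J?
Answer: -21483/2 ≈ -10742.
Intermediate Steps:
K(D) = 2 (K(D) = 2 + (D - D) = 2 + 0 = 2)
(-21600 + t(h))/K(77) = (-21600 + 117)/2 = -21483*½ = -21483/2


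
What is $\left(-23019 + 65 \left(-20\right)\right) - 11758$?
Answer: $-36077$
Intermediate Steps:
$\left(-23019 + 65 \left(-20\right)\right) - 11758 = \left(-23019 - 1300\right) - 11758 = -24319 - 11758 = -36077$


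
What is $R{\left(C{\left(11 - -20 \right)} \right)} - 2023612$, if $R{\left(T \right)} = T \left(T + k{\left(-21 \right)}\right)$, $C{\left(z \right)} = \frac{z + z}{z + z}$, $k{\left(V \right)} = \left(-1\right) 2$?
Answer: $-2023613$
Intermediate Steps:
$k{\left(V \right)} = -2$
$C{\left(z \right)} = 1$ ($C{\left(z \right)} = \frac{2 z}{2 z} = 2 z \frac{1}{2 z} = 1$)
$R{\left(T \right)} = T \left(-2 + T\right)$ ($R{\left(T \right)} = T \left(T - 2\right) = T \left(-2 + T\right)$)
$R{\left(C{\left(11 - -20 \right)} \right)} - 2023612 = 1 \left(-2 + 1\right) - 2023612 = 1 \left(-1\right) - 2023612 = -1 - 2023612 = -2023613$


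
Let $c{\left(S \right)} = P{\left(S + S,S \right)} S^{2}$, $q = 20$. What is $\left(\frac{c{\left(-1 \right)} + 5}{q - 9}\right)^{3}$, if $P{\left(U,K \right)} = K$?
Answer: $\frac{64}{1331} \approx 0.048084$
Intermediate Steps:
$c{\left(S \right)} = S^{3}$ ($c{\left(S \right)} = S S^{2} = S^{3}$)
$\left(\frac{c{\left(-1 \right)} + 5}{q - 9}\right)^{3} = \left(\frac{\left(-1\right)^{3} + 5}{20 - 9}\right)^{3} = \left(\frac{-1 + 5}{11}\right)^{3} = \left(4 \cdot \frac{1}{11}\right)^{3} = \left(\frac{4}{11}\right)^{3} = \frac{64}{1331}$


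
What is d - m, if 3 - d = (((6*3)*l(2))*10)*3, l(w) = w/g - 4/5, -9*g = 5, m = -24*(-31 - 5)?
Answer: 1515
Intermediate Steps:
m = 864 (m = -24*(-36) = 864)
g = -5/9 (g = -⅑*5 = -5/9 ≈ -0.55556)
l(w) = -⅘ - 9*w/5 (l(w) = w/(-5/9) - 4/5 = w*(-9/5) - 4*⅕ = -9*w/5 - ⅘ = -⅘ - 9*w/5)
d = 2379 (d = 3 - ((6*3)*(-⅘ - 9/5*2))*10*3 = 3 - (18*(-⅘ - 18/5))*10*3 = 3 - (18*(-22/5))*10*3 = 3 - (-396/5*10)*3 = 3 - (-792)*3 = 3 - 1*(-2376) = 3 + 2376 = 2379)
d - m = 2379 - 1*864 = 2379 - 864 = 1515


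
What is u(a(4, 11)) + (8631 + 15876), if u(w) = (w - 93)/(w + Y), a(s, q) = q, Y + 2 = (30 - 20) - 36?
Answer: 416701/17 ≈ 24512.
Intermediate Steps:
Y = -28 (Y = -2 + ((30 - 20) - 36) = -2 + (10 - 36) = -2 - 26 = -28)
u(w) = (-93 + w)/(-28 + w) (u(w) = (w - 93)/(w - 28) = (-93 + w)/(-28 + w))
u(a(4, 11)) + (8631 + 15876) = (-93 + 11)/(-28 + 11) + (8631 + 15876) = -82/(-17) + 24507 = -1/17*(-82) + 24507 = 82/17 + 24507 = 416701/17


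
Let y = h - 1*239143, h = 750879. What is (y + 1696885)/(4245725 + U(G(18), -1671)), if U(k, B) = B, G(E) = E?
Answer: 2208621/4244054 ≈ 0.52040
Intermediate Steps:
y = 511736 (y = 750879 - 1*239143 = 750879 - 239143 = 511736)
(y + 1696885)/(4245725 + U(G(18), -1671)) = (511736 + 1696885)/(4245725 - 1671) = 2208621/4244054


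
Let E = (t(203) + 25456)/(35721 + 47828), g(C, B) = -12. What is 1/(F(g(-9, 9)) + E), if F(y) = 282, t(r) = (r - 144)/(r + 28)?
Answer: 19299819/5448429353 ≈ 0.0035423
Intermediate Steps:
t(r) = (-144 + r)/(28 + r)
E = 5880395/19299819 (E = ((-144 + 203)/(28 + 203) + 25456)/(35721 + 47828) = (59/231 + 25456)/83549 = ((1/231)*59 + 25456)*(1/83549) = (59/231 + 25456)*(1/83549) = (5880395/231)*(1/83549) = 5880395/19299819 ≈ 0.30469)
1/(F(g(-9, 9)) + E) = 1/(282 + 5880395/19299819) = 1/(5448429353/19299819) = 19299819/5448429353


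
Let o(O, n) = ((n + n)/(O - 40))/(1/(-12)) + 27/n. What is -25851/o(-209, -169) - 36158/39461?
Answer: 14300688525215/9104797069 ≈ 1570.7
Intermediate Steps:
o(O, n) = 27/n - 24*n/(-40 + O) (o(O, n) = ((2*n)/(-40 + O))/(-1/12) + 27/n = (2*n/(-40 + O))*(-12) + 27/n = -24*n/(-40 + O) + 27/n = 27/n - 24*n/(-40 + O))
-25851/o(-209, -169) - 36158/39461 = -25851*(-169*(-40 - 209)/(3*(-360 - 8*(-169)² + 9*(-209)))) - 36158/39461 = -25851*14027/(-360 - 8*28561 - 1881) - 36158*1/39461 = -25851*14027/(-360 - 228488 - 1881) - 36158/39461 = -25851/(3*(-1/169)*(-1/249)*(-230729)) - 36158/39461 = -25851/(-230729/14027) - 36158/39461 = -25851*(-14027/230729) - 36158/39461 = 362611977/230729 - 36158/39461 = 14300688525215/9104797069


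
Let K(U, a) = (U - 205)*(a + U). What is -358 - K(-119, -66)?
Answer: -60298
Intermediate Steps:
K(U, a) = (-205 + U)*(U + a)
-358 - K(-119, -66) = -358 - ((-119)**2 - 205*(-119) - 205*(-66) - 119*(-66)) = -358 - (14161 + 24395 + 13530 + 7854) = -358 - 1*59940 = -358 - 59940 = -60298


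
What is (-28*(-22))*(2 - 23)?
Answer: -12936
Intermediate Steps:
(-28*(-22))*(2 - 23) = 616*(-21) = -12936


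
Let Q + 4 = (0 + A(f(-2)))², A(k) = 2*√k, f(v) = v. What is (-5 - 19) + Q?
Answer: -36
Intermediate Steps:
Q = -12 (Q = -4 + (0 + 2*√(-2))² = -4 + (0 + 2*(I*√2))² = -4 + (0 + 2*I*√2)² = -4 + (2*I*√2)² = -4 - 8 = -12)
(-5 - 19) + Q = (-5 - 19) - 12 = -24 - 12 = -36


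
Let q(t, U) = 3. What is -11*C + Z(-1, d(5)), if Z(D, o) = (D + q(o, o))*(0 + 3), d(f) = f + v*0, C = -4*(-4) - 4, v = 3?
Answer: -126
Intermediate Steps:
C = 12 (C = 16 - 4 = 12)
d(f) = f (d(f) = f + 3*0 = f + 0 = f)
Z(D, o) = 9 + 3*D (Z(D, o) = (D + 3)*(0 + 3) = (3 + D)*3 = 9 + 3*D)
-11*C + Z(-1, d(5)) = -11*12 + (9 + 3*(-1)) = -132 + (9 - 3) = -132 + 6 = -126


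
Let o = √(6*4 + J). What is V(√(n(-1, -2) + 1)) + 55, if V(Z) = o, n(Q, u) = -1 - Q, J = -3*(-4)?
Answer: 61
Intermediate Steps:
J = 12
o = 6 (o = √(6*4 + 12) = √(24 + 12) = √36 = 6)
V(Z) = 6
V(√(n(-1, -2) + 1)) + 55 = 6 + 55 = 61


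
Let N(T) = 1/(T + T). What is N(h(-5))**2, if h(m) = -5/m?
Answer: 1/4 ≈ 0.25000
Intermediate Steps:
N(T) = 1/(2*T)
N(h(-5))**2 = (1/(2*((-5/(-5)))))**2 = (1/(2*((-5*(-1/5)))))**2 = ((1/2)/1)**2 = ((1/2)*1)**2 = (1/2)**2 = 1/4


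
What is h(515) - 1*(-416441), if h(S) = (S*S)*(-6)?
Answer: -1174909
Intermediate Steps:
h(S) = -6*S² (h(S) = S²*(-6) = -6*S²)
h(515) - 1*(-416441) = -6*515² - 1*(-416441) = -6*265225 + 416441 = -1591350 + 416441 = -1174909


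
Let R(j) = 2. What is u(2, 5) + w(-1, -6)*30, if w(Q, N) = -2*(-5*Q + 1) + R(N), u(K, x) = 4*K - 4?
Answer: -296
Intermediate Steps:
u(K, x) = -4 + 4*K
w(Q, N) = 10*Q (w(Q, N) = -2*(-5*Q + 1) + 2 = -2*(1 - 5*Q) + 2 = (-2 + 10*Q) + 2 = 10*Q)
u(2, 5) + w(-1, -6)*30 = (-4 + 4*2) + (10*(-1))*30 = (-4 + 8) - 10*30 = 4 - 300 = -296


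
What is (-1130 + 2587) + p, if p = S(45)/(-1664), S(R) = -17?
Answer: 2424465/1664 ≈ 1457.0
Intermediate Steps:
p = 17/1664 (p = -17/(-1664) = -17*(-1/1664) = 17/1664 ≈ 0.010216)
(-1130 + 2587) + p = (-1130 + 2587) + 17/1664 = 1457 + 17/1664 = 2424465/1664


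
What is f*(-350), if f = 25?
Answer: -8750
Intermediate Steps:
f*(-350) = 25*(-350) = -8750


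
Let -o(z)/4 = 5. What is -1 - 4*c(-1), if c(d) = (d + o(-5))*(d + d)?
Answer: -169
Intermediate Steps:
o(z) = -20 (o(z) = -4*5 = -20)
c(d) = 2*d*(-20 + d) (c(d) = (d - 20)*(d + d) = (-20 + d)*(2*d) = 2*d*(-20 + d))
-1 - 4*c(-1) = -1 - 8*(-1)*(-20 - 1) = -1 - 8*(-1)*(-21) = -1 - 4*42 = -1 - 168 = -169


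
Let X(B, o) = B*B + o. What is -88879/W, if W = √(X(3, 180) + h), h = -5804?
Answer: 88879*I*√5615/5615 ≈ 1186.1*I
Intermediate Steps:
X(B, o) = o + B² (X(B, o) = B² + o = o + B²)
W = I*√5615 (W = √((180 + 3²) - 5804) = √((180 + 9) - 5804) = √(189 - 5804) = √(-5615) = I*√5615 ≈ 74.933*I)
-88879/W = -88879*(-I*√5615/5615) = -(-88879)*I*√5615/5615 = 88879*I*√5615/5615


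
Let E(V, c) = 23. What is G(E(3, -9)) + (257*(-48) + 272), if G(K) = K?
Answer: -12041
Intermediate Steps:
G(E(3, -9)) + (257*(-48) + 272) = 23 + (257*(-48) + 272) = 23 + (-12336 + 272) = 23 - 12064 = -12041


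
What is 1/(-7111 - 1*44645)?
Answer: -1/51756 ≈ -1.9321e-5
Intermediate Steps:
1/(-7111 - 1*44645) = 1/(-7111 - 44645) = 1/(-51756) = -1/51756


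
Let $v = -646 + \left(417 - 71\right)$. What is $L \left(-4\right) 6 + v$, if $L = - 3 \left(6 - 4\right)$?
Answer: $-156$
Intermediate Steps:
$v = -300$ ($v = -646 + \left(417 - 71\right) = -646 + 346 = -300$)
$L = -6$ ($L = \left(-3\right) 2 = -6$)
$L \left(-4\right) 6 + v = \left(-6\right) \left(-4\right) 6 - 300 = 24 \cdot 6 - 300 = 144 - 300 = -156$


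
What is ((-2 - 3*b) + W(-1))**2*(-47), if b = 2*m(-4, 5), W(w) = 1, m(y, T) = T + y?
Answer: -2303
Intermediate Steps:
b = 2 (b = 2*(5 - 4) = 2*1 = 2)
((-2 - 3*b) + W(-1))**2*(-47) = ((-2 - 3*2) + 1)**2*(-47) = ((-2 - 6) + 1)**2*(-47) = (-8 + 1)**2*(-47) = (-7)**2*(-47) = 49*(-47) = -2303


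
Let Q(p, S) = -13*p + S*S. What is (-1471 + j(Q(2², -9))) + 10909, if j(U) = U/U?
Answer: 9439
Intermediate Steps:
Q(p, S) = S² - 13*p (Q(p, S) = -13*p + S² = S² - 13*p)
j(U) = 1
(-1471 + j(Q(2², -9))) + 10909 = (-1471 + 1) + 10909 = -1470 + 10909 = 9439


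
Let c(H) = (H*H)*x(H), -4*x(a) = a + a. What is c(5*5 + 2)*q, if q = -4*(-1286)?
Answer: -50624676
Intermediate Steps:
x(a) = -a/2 (x(a) = -(a + a)/4 = -a/2)
q = 5144
c(H) = -H**3/2 (c(H) = (H*H)*(-H/2) = H**2*(-H/2) = -H**3/2)
c(5*5 + 2)*q = -(5*5 + 2)**3/2*5144 = -(25 + 2)**3/2*5144 = -1/2*27**3*5144 = -1/2*19683*5144 = -19683/2*5144 = -50624676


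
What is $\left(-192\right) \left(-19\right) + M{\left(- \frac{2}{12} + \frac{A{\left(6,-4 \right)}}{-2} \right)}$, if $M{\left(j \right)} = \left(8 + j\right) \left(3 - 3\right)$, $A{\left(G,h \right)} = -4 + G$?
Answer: $3648$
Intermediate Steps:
$M{\left(j \right)} = 0$ ($M{\left(j \right)} = \left(8 + j\right) 0 = 0$)
$\left(-192\right) \left(-19\right) + M{\left(- \frac{2}{12} + \frac{A{\left(6,-4 \right)}}{-2} \right)} = \left(-192\right) \left(-19\right) + 0 = 3648 + 0 = 3648$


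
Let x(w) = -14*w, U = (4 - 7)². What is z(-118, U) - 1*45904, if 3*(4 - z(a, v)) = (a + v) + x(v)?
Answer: -137465/3 ≈ -45822.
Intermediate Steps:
U = 9 (U = (-3)² = 9)
z(a, v) = 4 - a/3 + 13*v/3 (z(a, v) = 4 - ((a + v) - 14*v)/3 = 4 - (a - 13*v)/3 = 4 + (-a/3 + 13*v/3) = 4 - a/3 + 13*v/3)
z(-118, U) - 1*45904 = (4 - ⅓*(-118) + (13/3)*9) - 1*45904 = (4 + 118/3 + 39) - 45904 = 247/3 - 45904 = -137465/3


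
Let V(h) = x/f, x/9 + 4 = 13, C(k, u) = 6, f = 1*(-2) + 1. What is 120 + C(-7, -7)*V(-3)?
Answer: -366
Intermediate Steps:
f = -1 (f = -2 + 1 = -1)
x = 81 (x = -36 + 9*13 = -36 + 117 = 81)
V(h) = -81 (V(h) = 81/(-1) = 81*(-1) = -81)
120 + C(-7, -7)*V(-3) = 120 + 6*(-81) = 120 - 486 = -366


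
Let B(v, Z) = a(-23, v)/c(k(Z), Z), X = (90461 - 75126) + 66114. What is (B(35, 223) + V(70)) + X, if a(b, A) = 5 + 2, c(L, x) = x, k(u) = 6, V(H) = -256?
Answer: 18106046/223 ≈ 81193.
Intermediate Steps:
X = 81449 (X = 15335 + 66114 = 81449)
a(b, A) = 7
B(v, Z) = 7/Z
(B(35, 223) + V(70)) + X = (7/223 - 256) + 81449 = -57081/223 + 81449 = 18106046/223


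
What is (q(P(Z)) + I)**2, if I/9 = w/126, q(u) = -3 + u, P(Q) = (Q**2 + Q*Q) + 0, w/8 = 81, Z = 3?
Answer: 184041/49 ≈ 3755.9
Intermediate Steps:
w = 648 (w = 8*81 = 648)
P(Q) = 2*Q**2 (P(Q) = (Q**2 + Q**2) + 0 = 2*Q**2 + 0 = 2*Q**2)
I = 324/7 (I = 9*(648/126) = 9*(648*(1/126)) = 9*(36/7) = 324/7 ≈ 46.286)
(q(P(Z)) + I)**2 = ((-3 + 2*3**2) + 324/7)**2 = ((-3 + 2*9) + 324/7)**2 = ((-3 + 18) + 324/7)**2 = (15 + 324/7)**2 = (429/7)**2 = 184041/49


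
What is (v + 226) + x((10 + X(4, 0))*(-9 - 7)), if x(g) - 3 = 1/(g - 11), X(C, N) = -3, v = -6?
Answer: 27428/123 ≈ 222.99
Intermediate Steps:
x(g) = 3 + 1/(-11 + g) (x(g) = 3 + 1/(g - 11) = 3 + 1/(-11 + g))
(v + 226) + x((10 + X(4, 0))*(-9 - 7)) = (-6 + 226) + (-32 + 3*((10 - 3)*(-9 - 7)))/(-11 + (10 - 3)*(-9 - 7)) = 220 + (-32 + 3*(7*(-16)))/(-11 + 7*(-16)) = 220 + (-32 + 3*(-112))/(-11 - 112) = 220 + (-32 - 336)/(-123) = 220 - 1/123*(-368) = 220 + 368/123 = 27428/123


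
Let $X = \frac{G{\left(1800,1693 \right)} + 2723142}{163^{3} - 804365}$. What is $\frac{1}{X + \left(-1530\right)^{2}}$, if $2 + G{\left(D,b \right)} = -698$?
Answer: $\frac{1763191}{4127455173121} \approx 4.2719 \cdot 10^{-7}$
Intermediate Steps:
$G{\left(D,b \right)} = -700$ ($G{\left(D,b \right)} = -2 - 698 = -700$)
$X = \frac{1361221}{1763191}$ ($X = \frac{-700 + 2723142}{163^{3} - 804365} = \frac{2722442}{4330747 - 804365} = \frac{2722442}{3526382} = 2722442 \cdot \frac{1}{3526382} = \frac{1361221}{1763191} \approx 0.77202$)
$\frac{1}{X + \left(-1530\right)^{2}} = \frac{1}{\frac{1361221}{1763191} + \left(-1530\right)^{2}} = \frac{1}{\frac{1361221}{1763191} + 2340900} = \frac{1}{\frac{4127455173121}{1763191}} = \frac{1763191}{4127455173121}$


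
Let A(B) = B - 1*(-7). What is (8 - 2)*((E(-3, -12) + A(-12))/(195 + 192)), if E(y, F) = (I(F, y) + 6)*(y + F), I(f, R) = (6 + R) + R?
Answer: -190/129 ≈ -1.4729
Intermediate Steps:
A(B) = 7 + B (A(B) = B + 7 = 7 + B)
I(f, R) = 6 + 2*R
E(y, F) = (12 + 2*y)*(F + y) (E(y, F) = ((6 + 2*y) + 6)*(y + F) = (12 + 2*y)*(F + y))
(8 - 2)*((E(-3, -12) + A(-12))/(195 + 192)) = (8 - 2)*(((2*(-3)² + 12*(-12) + 12*(-3) + 2*(-12)*(-3)) + (7 - 12))/(195 + 192)) = 6*(((2*9 - 144 - 36 + 72) - 5)/387) = 6*(((18 - 144 - 36 + 72) - 5)*(1/387)) = 6*((-90 - 5)*(1/387)) = 6*(-95*1/387) = 6*(-95/387) = -190/129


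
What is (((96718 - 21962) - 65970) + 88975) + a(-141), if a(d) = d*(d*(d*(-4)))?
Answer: 11310645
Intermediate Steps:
a(d) = -4*d³ (a(d) = d*(d*(-4*d)) = d*(-4*d²) = -4*d³)
(((96718 - 21962) - 65970) + 88975) + a(-141) = (((96718 - 21962) - 65970) + 88975) - 4*(-141)³ = ((74756 - 65970) + 88975) - 4*(-2803221) = (8786 + 88975) + 11212884 = 97761 + 11212884 = 11310645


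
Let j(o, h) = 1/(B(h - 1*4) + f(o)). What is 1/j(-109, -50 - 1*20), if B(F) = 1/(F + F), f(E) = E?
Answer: -16133/148 ≈ -109.01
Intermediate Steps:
B(F) = 1/(2*F)
j(o, h) = 1/(o + 1/(2*(-4 + h))) (j(o, h) = 1/(1/(2*(h - 1*4)) + o) = 1/(1/(2*(h - 4)) + o) = 1/(1/(2*(-4 + h)) + o) = 1/(o + 1/(2*(-4 + h))))
1/j(-109, -50 - 1*20) = 1/(2*(-4 + (-50 - 1*20))/(1 + 2*(-109)*(-4 + (-50 - 1*20)))) = 1/(2*(-4 + (-50 - 20))/(1 + 2*(-109)*(-4 + (-50 - 20)))) = 1/(2*(-4 - 70)/(1 + 2*(-109)*(-4 - 70))) = 1/(2*(-74)/(1 + 2*(-109)*(-74))) = 1/(2*(-74)/(1 + 16132)) = 1/(2*(-74)/16133) = 1/(2*(1/16133)*(-74)) = 1/(-148/16133) = -16133/148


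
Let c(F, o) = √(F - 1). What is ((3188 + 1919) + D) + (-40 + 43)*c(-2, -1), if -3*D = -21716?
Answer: 37037/3 + 3*I*√3 ≈ 12346.0 + 5.1962*I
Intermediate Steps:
D = 21716/3 (D = -⅓*(-21716) = 21716/3 ≈ 7238.7)
c(F, o) = √(-1 + F)
((3188 + 1919) + D) + (-40 + 43)*c(-2, -1) = ((3188 + 1919) + 21716/3) + (-40 + 43)*√(-1 - 2) = (5107 + 21716/3) + 3*√(-3) = 37037/3 + 3*(I*√3) = 37037/3 + 3*I*√3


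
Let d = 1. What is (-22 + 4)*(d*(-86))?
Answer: 1548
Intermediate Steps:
(-22 + 4)*(d*(-86)) = (-22 + 4)*(1*(-86)) = -18*(-86) = 1548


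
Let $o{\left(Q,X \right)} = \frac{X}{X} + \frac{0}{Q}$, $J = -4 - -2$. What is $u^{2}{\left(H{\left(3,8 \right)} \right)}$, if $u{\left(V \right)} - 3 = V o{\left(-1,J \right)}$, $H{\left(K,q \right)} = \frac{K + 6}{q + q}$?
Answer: $\frac{3249}{256} \approx 12.691$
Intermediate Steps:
$J = -2$ ($J = -4 + 2 = -2$)
$o{\left(Q,X \right)} = 1$ ($o{\left(Q,X \right)} = 1 + 0 = 1$)
$H{\left(K,q \right)} = \frac{6 + K}{2 q}$
$u{\left(V \right)} = 3 + V$ ($u{\left(V \right)} = 3 + V 1 = 3 + V$)
$u^{2}{\left(H{\left(3,8 \right)} \right)} = \left(3 + \frac{6 + 3}{2 \cdot 8}\right)^{2} = \left(3 + \frac{1}{2} \cdot \frac{1}{8} \cdot 9\right)^{2} = \left(3 + \frac{9}{16}\right)^{2} = \left(\frac{57}{16}\right)^{2} = \frac{3249}{256}$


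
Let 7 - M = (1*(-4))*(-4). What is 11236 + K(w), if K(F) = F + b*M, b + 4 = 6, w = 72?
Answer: 11290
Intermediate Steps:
b = 2 (b = -4 + 6 = 2)
M = -9 (M = 7 - 1*(-4)*(-4) = 7 - (-4)*(-4) = 7 - 1*16 = 7 - 16 = -9)
K(F) = -18 + F (K(F) = F + 2*(-9) = F - 18 = -18 + F)
11236 + K(w) = 11236 + (-18 + 72) = 11236 + 54 = 11290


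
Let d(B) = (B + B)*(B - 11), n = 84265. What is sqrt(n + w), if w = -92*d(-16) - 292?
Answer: sqrt(4485) ≈ 66.970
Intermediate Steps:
d(B) = 2*B*(-11 + B) (d(B) = (2*B)*(-11 + B) = 2*B*(-11 + B))
w = -79780 (w = -184*(-16)*(-11 - 16) - 292 = -184*(-16)*(-27) - 292 = -92*864 - 292 = -79488 - 292 = -79780)
sqrt(n + w) = sqrt(84265 - 79780) = sqrt(4485)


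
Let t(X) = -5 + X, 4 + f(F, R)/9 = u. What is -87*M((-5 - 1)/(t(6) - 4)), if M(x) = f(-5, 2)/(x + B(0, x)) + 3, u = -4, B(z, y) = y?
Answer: 1305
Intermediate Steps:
f(F, R) = -72 (f(F, R) = -36 + 9*(-4) = -36 - 36 = -72)
M(x) = 3 - 36/x (M(x) = -72/(x + x) + 3 = -72*1/(2*x) + 3 = -36/x + 3 = 3 - 36/x)
-87*M((-5 - 1)/(t(6) - 4)) = -87*(3 - 36*((-5 + 6) - 4)/(-5 - 1)) = -87*(3 - 36/((-6/(1 - 4)))) = -87*(3 - 36/((-6/(-3)))) = -87*(3 - 36/((-6*(-⅓)))) = -87*(3 - 36/2) = -87*(3 - 36*½) = -87*(3 - 18) = -87*(-15) = 1305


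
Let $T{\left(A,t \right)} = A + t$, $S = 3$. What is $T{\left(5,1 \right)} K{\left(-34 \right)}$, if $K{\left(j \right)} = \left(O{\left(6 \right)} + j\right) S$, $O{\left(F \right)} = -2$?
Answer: $-648$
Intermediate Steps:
$K{\left(j \right)} = -6 + 3 j$ ($K{\left(j \right)} = \left(-2 + j\right) 3 = -6 + 3 j$)
$T{\left(5,1 \right)} K{\left(-34 \right)} = \left(5 + 1\right) \left(-6 + 3 \left(-34\right)\right) = 6 \left(-6 - 102\right) = 6 \left(-108\right) = -648$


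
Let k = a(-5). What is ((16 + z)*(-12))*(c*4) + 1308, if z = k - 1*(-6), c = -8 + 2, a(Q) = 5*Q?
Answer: 444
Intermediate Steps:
k = -25 (k = 5*(-5) = -25)
c = -6
z = -19 (z = -25 - 1*(-6) = -25 + 6 = -19)
((16 + z)*(-12))*(c*4) + 1308 = ((16 - 19)*(-12))*(-6*4) + 1308 = -3*(-12)*(-24) + 1308 = 36*(-24) + 1308 = -864 + 1308 = 444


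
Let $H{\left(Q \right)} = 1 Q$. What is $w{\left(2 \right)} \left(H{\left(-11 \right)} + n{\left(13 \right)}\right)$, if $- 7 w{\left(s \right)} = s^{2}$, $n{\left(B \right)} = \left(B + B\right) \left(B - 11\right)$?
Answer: $- \frac{164}{7} \approx -23.429$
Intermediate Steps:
$n{\left(B \right)} = 2 B \left(-11 + B\right)$
$H{\left(Q \right)} = Q$
$w{\left(s \right)} = - \frac{s^{2}}{7}$
$w{\left(2 \right)} \left(H{\left(-11 \right)} + n{\left(13 \right)}\right) = - \frac{2^{2}}{7} \left(-11 + 2 \cdot 13 \left(-11 + 13\right)\right) = \left(- \frac{1}{7}\right) 4 \left(-11 + 2 \cdot 13 \cdot 2\right) = - \frac{4 \left(-11 + 52\right)}{7} = \left(- \frac{4}{7}\right) 41 = - \frac{164}{7}$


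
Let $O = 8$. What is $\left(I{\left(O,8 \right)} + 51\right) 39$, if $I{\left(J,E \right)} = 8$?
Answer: $2301$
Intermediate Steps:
$\left(I{\left(O,8 \right)} + 51\right) 39 = \left(8 + 51\right) 39 = 59 \cdot 39 = 2301$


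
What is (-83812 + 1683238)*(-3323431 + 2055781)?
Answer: -2027512368900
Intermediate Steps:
(-83812 + 1683238)*(-3323431 + 2055781) = 1599426*(-1267650) = -2027512368900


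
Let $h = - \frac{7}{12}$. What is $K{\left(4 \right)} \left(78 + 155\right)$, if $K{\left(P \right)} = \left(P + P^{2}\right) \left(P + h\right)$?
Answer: $\frac{47765}{3} \approx 15922.0$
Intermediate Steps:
$h = - \frac{7}{12}$ ($h = \left(-7\right) \frac{1}{12} = - \frac{7}{12} \approx -0.58333$)
$K{\left(P \right)} = \left(- \frac{7}{12} + P\right) \left(P + P^{2}\right)$ ($K{\left(P \right)} = \left(P + P^{2}\right) \left(P - \frac{7}{12}\right) = \left(P + P^{2}\right) \left(- \frac{7}{12} + P\right) = \left(- \frac{7}{12} + P\right) \left(P + P^{2}\right)$)
$K{\left(4 \right)} \left(78 + 155\right) = \frac{1}{12} \cdot 4 \left(-7 + 5 \cdot 4 + 12 \cdot 4^{2}\right) \left(78 + 155\right) = \frac{1}{12} \cdot 4 \left(-7 + 20 + 12 \cdot 16\right) 233 = \frac{1}{12} \cdot 4 \left(-7 + 20 + 192\right) 233 = \frac{1}{12} \cdot 4 \cdot 205 \cdot 233 = \frac{205}{3} \cdot 233 = \frac{47765}{3}$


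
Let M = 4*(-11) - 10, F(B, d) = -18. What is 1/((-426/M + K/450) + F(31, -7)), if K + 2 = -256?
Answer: -225/2404 ≈ -0.093594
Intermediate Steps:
K = -258 (K = -2 - 256 = -258)
M = -54 (M = -44 - 10 = -54)
1/((-426/M + K/450) + F(31, -7)) = 1/((-426/(-54) - 258/450) - 18) = 1/((-426*(-1/54) - 258*1/450) - 18) = 1/((71/9 - 43/75) - 18) = 1/(1646/225 - 18) = 1/(-2404/225) = -225/2404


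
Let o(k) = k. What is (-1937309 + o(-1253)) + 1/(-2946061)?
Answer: -5711121904283/2946061 ≈ -1.9386e+6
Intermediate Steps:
(-1937309 + o(-1253)) + 1/(-2946061) = (-1937309 - 1253) + 1/(-2946061) = -1938562 - 1/2946061 = -5711121904283/2946061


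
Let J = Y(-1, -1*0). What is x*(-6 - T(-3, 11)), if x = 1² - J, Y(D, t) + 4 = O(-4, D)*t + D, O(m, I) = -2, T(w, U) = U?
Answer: -102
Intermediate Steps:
Y(D, t) = -4 + D - 2*t (Y(D, t) = -4 + (-2*t + D) = -4 + (D - 2*t) = -4 + D - 2*t)
J = -5 (J = -4 - 1 - (-2)*0 = -4 - 1 - 2*0 = -4 - 1 + 0 = -5)
x = 6 (x = 1² - 1*(-5) = 1 + 5 = 6)
x*(-6 - T(-3, 11)) = 6*(-6 - 1*11) = 6*(-6 - 11) = 6*(-17) = -102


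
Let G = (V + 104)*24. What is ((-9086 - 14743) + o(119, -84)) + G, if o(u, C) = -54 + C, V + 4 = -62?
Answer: -23055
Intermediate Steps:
V = -66 (V = -4 - 62 = -66)
G = 912 (G = (-66 + 104)*24 = 38*24 = 912)
((-9086 - 14743) + o(119, -84)) + G = ((-9086 - 14743) + (-54 - 84)) + 912 = (-23829 - 138) + 912 = -23967 + 912 = -23055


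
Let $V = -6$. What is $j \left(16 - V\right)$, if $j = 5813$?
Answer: $127886$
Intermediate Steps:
$j \left(16 - V\right) = 5813 \left(16 - -6\right) = 5813 \left(16 + 6\right) = 5813 \cdot 22 = 127886$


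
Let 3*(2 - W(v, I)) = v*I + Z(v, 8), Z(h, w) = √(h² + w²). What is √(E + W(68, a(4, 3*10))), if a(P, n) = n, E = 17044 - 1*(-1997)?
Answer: √(165267 - 12*√293)/3 ≈ 135.43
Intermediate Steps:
E = 19041 (E = 17044 + 1997 = 19041)
W(v, I) = 2 - √(64 + v²)/3 - I*v/3 (W(v, I) = 2 - (v*I + √(v² + 8²))/3 = 2 - (I*v + √(v² + 64))/3 = 2 - (I*v + √(64 + v²))/3 = 2 - (√(64 + v²) + I*v)/3 = 2 + (-√(64 + v²)/3 - I*v/3) = 2 - √(64 + v²)/3 - I*v/3)
√(E + W(68, a(4, 3*10))) = √(19041 + (2 - √(64 + 68²)/3 - ⅓*3*10*68)) = √(19041 + (2 - √(64 + 4624)/3 - ⅓*30*68)) = √(19041 + (2 - 4*√293/3 - 680)) = √(19041 + (-678 - 4*√293/3)) = √(18363 - 4*√293/3)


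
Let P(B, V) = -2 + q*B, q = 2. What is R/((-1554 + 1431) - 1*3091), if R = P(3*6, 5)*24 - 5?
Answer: -811/3214 ≈ -0.25233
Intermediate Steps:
P(B, V) = -2 + 2*B
R = 811 (R = (-2 + 2*(3*6))*24 - 5 = (-2 + 2*18)*24 - 5 = (-2 + 36)*24 - 5 = 34*24 - 5 = 816 - 5 = 811)
R/((-1554 + 1431) - 1*3091) = 811/((-1554 + 1431) - 1*3091) = 811/(-123 - 3091) = 811/(-3214) = 811*(-1/3214) = -811/3214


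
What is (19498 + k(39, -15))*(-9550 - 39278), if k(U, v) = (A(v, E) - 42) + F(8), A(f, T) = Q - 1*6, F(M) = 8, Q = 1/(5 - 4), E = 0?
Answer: -950144052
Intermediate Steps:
Q = 1 (Q = 1/1 = 1)
A(f, T) = -5 (A(f, T) = 1 - 1*6 = 1 - 6 = -5)
k(U, v) = -39 (k(U, v) = (-5 - 42) + 8 = -47 + 8 = -39)
(19498 + k(39, -15))*(-9550 - 39278) = (19498 - 39)*(-9550 - 39278) = 19459*(-48828) = -950144052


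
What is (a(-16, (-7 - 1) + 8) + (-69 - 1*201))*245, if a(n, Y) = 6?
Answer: -64680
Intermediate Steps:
(a(-16, (-7 - 1) + 8) + (-69 - 1*201))*245 = (6 + (-69 - 1*201))*245 = (6 + (-69 - 201))*245 = (6 - 270)*245 = -264*245 = -64680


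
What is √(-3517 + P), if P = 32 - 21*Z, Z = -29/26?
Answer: I*√2340026/26 ≈ 58.835*I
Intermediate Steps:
Z = -29/26 (Z = -29*1/26 = -29/26 ≈ -1.1154)
P = 1441/26 (P = 32 - 21*(-29/26) = 32 + 609/26 = 1441/26 ≈ 55.423)
√(-3517 + P) = √(-3517 + 1441/26) = √(-90001/26) = I*√2340026/26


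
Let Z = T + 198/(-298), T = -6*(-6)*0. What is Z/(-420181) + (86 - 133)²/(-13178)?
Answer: -138297489899/825034637482 ≈ -0.16763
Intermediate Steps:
T = 0 (T = 36*0 = 0)
Z = -99/149 (Z = 0 + 198/(-298) = 0 + 198*(-1/298) = 0 - 99/149 = -99/149 ≈ -0.66443)
Z/(-420181) + (86 - 133)²/(-13178) = -99/149/(-420181) + (86 - 133)²/(-13178) = -99/149*(-1/420181) + (-47)²*(-1/13178) = 99/62606969 + 2209*(-1/13178) = 99/62606969 - 2209/13178 = -138297489899/825034637482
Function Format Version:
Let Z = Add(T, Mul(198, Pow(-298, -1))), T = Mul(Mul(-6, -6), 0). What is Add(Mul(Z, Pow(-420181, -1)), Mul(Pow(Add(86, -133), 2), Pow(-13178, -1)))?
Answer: Rational(-138297489899, 825034637482) ≈ -0.16763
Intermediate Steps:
T = 0 (T = Mul(36, 0) = 0)
Z = Rational(-99, 149) (Z = Add(0, Mul(198, Pow(-298, -1))) = Add(0, Mul(198, Rational(-1, 298))) = Add(0, Rational(-99, 149)) = Rational(-99, 149) ≈ -0.66443)
Add(Mul(Z, Pow(-420181, -1)), Mul(Pow(Add(86, -133), 2), Pow(-13178, -1))) = Add(Mul(Rational(-99, 149), Pow(-420181, -1)), Mul(Pow(Add(86, -133), 2), Pow(-13178, -1))) = Add(Mul(Rational(-99, 149), Rational(-1, 420181)), Mul(Pow(-47, 2), Rational(-1, 13178))) = Add(Rational(99, 62606969), Mul(2209, Rational(-1, 13178))) = Add(Rational(99, 62606969), Rational(-2209, 13178)) = Rational(-138297489899, 825034637482)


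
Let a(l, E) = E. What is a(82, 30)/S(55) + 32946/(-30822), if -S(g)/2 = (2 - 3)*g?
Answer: -4090/5137 ≈ -0.79618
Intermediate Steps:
S(g) = 2*g (S(g) = -2*(2 - 3)*g = -(-2)*g = 2*g)
a(82, 30)/S(55) + 32946/(-30822) = 30/((2*55)) + 32946/(-30822) = 30/110 + 32946*(-1/30822) = 30*(1/110) - 5491/5137 = 3/11 - 5491/5137 = -4090/5137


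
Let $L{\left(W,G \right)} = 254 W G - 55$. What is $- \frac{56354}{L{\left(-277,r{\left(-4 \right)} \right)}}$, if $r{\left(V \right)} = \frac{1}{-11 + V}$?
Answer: $- \frac{845310}{69533} \approx -12.157$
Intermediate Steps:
$L{\left(W,G \right)} = -55 + 254 G W$ ($L{\left(W,G \right)} = 254 G W - 55 = -55 + 254 G W$)
$- \frac{56354}{L{\left(-277,r{\left(-4 \right)} \right)}} = - \frac{56354}{-55 + 254 \frac{1}{-11 - 4} \left(-277\right)} = - \frac{56354}{-55 + 254 \frac{1}{-15} \left(-277\right)} = - \frac{56354}{-55 + 254 \left(- \frac{1}{15}\right) \left(-277\right)} = - \frac{56354}{-55 + \frac{70358}{15}} = - \frac{56354}{\frac{69533}{15}} = \left(-56354\right) \frac{15}{69533} = - \frac{845310}{69533}$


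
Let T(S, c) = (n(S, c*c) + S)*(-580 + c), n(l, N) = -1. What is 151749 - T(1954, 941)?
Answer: -553284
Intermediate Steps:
T(S, c) = (-1 + S)*(-580 + c)
151749 - T(1954, 941) = 151749 - (580 - 1*941 - 580*1954 + 1954*941) = 151749 - (580 - 941 - 1133320 + 1838714) = 151749 - 1*705033 = 151749 - 705033 = -553284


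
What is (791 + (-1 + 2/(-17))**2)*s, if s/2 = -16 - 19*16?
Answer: -146534400/289 ≈ -5.0704e+5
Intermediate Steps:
s = -640 (s = 2*(-16 - 19*16) = 2*(-16 - 304) = 2*(-320) = -640)
(791 + (-1 + 2/(-17))**2)*s = (791 + (-1 + 2/(-17))**2)*(-640) = (791 + (-1 + 2*(-1/17))**2)*(-640) = (791 + (-1 - 2/17)**2)*(-640) = (791 + (-19/17)**2)*(-640) = (791 + 361/289)*(-640) = (228960/289)*(-640) = -146534400/289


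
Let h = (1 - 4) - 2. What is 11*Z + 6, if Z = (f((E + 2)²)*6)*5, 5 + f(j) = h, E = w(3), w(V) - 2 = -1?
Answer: -3294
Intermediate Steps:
w(V) = 1 (w(V) = 2 - 1 = 1)
E = 1
h = -5 (h = -3 - 2 = -5)
f(j) = -10 (f(j) = -5 - 5 = -10)
Z = -300 (Z = -10*6*5 = -60*5 = -300)
11*Z + 6 = 11*(-300) + 6 = -3300 + 6 = -3294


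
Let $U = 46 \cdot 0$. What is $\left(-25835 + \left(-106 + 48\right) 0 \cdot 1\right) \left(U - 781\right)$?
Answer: $20177135$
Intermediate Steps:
$U = 0$
$\left(-25835 + \left(-106 + 48\right) 0 \cdot 1\right) \left(U - 781\right) = \left(-25835 + \left(-106 + 48\right) 0 \cdot 1\right) \left(0 - 781\right) = \left(-25835 - 0\right) \left(-781\right) = \left(-25835 + 0\right) \left(-781\right) = \left(-25835\right) \left(-781\right) = 20177135$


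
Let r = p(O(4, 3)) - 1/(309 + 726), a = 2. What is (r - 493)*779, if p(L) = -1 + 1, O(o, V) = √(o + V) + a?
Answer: -397489424/1035 ≈ -3.8405e+5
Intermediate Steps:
O(o, V) = 2 + √(V + o) (O(o, V) = √(o + V) + 2 = √(V + o) + 2 = 2 + √(V + o))
p(L) = 0
r = -1/1035 (r = 0 - 1/(309 + 726) = 0 - 1/1035 = -1/1035 ≈ -0.00096618)
(r - 493)*779 = (-1/1035 - 493)*779 = -510256/1035*779 = -397489424/1035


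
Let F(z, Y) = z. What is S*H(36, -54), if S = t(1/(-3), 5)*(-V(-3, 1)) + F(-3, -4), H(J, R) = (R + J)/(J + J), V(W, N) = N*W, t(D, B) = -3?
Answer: 3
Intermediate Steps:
H(J, R) = (J + R)/(2*J) (H(J, R) = (J + R)/((2*J)) = (J + R)*(1/(2*J)) = (J + R)/(2*J))
S = -12 (S = -(-3)*1*(-3) - 3 = -(-3)*(-3) - 3 = -3*3 - 3 = -9 - 3 = -12)
S*H(36, -54) = -6*(36 - 54)/36 = -6*(-18)/36 = -12*(-¼) = 3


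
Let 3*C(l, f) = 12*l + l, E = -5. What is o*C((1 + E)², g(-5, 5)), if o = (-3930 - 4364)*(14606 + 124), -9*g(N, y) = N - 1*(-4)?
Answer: -8470496320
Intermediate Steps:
g(N, y) = -4/9 - N/9 (g(N, y) = -(N - 1*(-4))/9 = -(N + 4)/9 = -(4 + N)/9 = -4/9 - N/9)
C(l, f) = 13*l/3 (C(l, f) = (12*l + l)/3 = (13*l)/3 = 13*l/3)
o = -122170620 (o = -8294*14730 = -122170620)
o*C((1 + E)², g(-5, 5)) = -529406020*(1 - 5)² = -529406020*(-4)² = -529406020*16 = -122170620*208/3 = -8470496320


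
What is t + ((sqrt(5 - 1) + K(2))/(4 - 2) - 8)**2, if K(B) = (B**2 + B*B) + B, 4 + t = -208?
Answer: -208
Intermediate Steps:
t = -212 (t = -4 - 208 = -212)
K(B) = B + 2*B**2 (K(B) = (B**2 + B**2) + B = 2*B**2 + B = B + 2*B**2)
t + ((sqrt(5 - 1) + K(2))/(4 - 2) - 8)**2 = -212 + ((sqrt(5 - 1) + 2*(1 + 2*2))/(4 - 2) - 8)**2 = -212 + ((sqrt(4) + 2*(1 + 4))/2 - 8)**2 = -212 + ((2 + 2*5)*(1/2) - 8)**2 = -212 + ((2 + 10)*(1/2) - 8)**2 = -212 + (12*(1/2) - 8)**2 = -212 + (6 - 8)**2 = -212 + (-2)**2 = -212 + 4 = -208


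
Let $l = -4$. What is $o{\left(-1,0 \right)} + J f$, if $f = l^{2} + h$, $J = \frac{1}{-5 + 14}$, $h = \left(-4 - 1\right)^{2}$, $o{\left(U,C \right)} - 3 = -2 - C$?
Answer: $\frac{50}{9} \approx 5.5556$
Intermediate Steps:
$o{\left(U,C \right)} = 1 - C$ ($o{\left(U,C \right)} = 3 - \left(2 + C\right) = 1 - C$)
$h = 25$ ($h = \left(-5\right)^{2} = 25$)
$J = \frac{1}{9} \approx 0.11111$
$f = 41$ ($f = \left(-4\right)^{2} + 25 = 16 + 25 = 41$)
$o{\left(-1,0 \right)} + J f = \left(1 - 0\right) + \frac{1}{9} \cdot 41 = \left(1 + 0\right) + \frac{41}{9} = 1 + \frac{41}{9} = \frac{50}{9}$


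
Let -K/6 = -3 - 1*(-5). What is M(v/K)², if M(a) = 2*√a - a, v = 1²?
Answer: -47/144 + I*√3/18 ≈ -0.32639 + 0.096225*I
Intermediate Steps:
v = 1
K = -12 (K = -6*(-3 - 1*(-5)) = -6*(-3 + 5) = -6*2 = -12)
M(a) = -a + 2*√a
M(v/K)² = (-1/(-12) + 2*√(1/(-12)))² = (-(-1)/12 + 2*√(1*(-1/12)))² = (-1*(-1/12) + 2*√(-1/12))² = (1/12 + 2*(I*√3/6))² = (1/12 + I*√3/3)²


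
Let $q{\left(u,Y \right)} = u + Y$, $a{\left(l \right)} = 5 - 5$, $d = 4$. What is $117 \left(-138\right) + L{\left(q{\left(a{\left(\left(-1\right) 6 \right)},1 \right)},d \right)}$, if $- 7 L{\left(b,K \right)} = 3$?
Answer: $- \frac{113025}{7} \approx -16146.0$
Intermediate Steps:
$a{\left(l \right)} = 0$ ($a{\left(l \right)} = 5 - 5 = 0$)
$q{\left(u,Y \right)} = Y + u$
$L{\left(b,K \right)} = - \frac{3}{7}$ ($L{\left(b,K \right)} = \left(- \frac{1}{7}\right) 3 = - \frac{3}{7}$)
$117 \left(-138\right) + L{\left(q{\left(a{\left(\left(-1\right) 6 \right)},1 \right)},d \right)} = 117 \left(-138\right) - \frac{3}{7} = -16146 - \frac{3}{7} = - \frac{113025}{7}$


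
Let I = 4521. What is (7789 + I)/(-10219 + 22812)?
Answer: 12310/12593 ≈ 0.97753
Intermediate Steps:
(7789 + I)/(-10219 + 22812) = (7789 + 4521)/(-10219 + 22812) = 12310/12593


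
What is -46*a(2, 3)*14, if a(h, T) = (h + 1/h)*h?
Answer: -3220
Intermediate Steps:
a(h, T) = h*(h + 1/h) (a(h, T) = (h + 1/h)*h = h*(h + 1/h))
-46*a(2, 3)*14 = -46*(1 + 2²)*14 = -46*(1 + 4)*14 = -46*5*14 = -230*14 = -3220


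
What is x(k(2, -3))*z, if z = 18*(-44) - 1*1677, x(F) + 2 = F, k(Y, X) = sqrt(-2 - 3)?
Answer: 4938 - 2469*I*sqrt(5) ≈ 4938.0 - 5520.9*I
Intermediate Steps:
k(Y, X) = I*sqrt(5) (k(Y, X) = sqrt(-5) = I*sqrt(5))
x(F) = -2 + F
z = -2469 (z = -792 - 1677 = -2469)
x(k(2, -3))*z = (-2 + I*sqrt(5))*(-2469) = 4938 - 2469*I*sqrt(5)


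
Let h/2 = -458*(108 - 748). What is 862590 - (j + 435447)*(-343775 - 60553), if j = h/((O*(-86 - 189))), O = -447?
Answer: 1442862553919618/8195 ≈ 1.7607e+11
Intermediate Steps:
h = 586240 (h = 2*(-458*(108 - 748)) = 2*(-458*(-640)) = 2*293120 = 586240)
j = 117248/24585 (j = 586240/((-447*(-86 - 189))) = 586240/((-447*(-275))) = 586240/122925 = 586240*(1/122925) = 117248/24585 ≈ 4.7691)
862590 - (j + 435447)*(-343775 - 60553) = 862590 - (117248/24585 + 435447)*(-343775 - 60553) = 862590 - 10705581743*(-404328)/24585 = 862590 - 1*(-1442855484994568/8195) = 862590 + 1442855484994568/8195 = 1442862553919618/8195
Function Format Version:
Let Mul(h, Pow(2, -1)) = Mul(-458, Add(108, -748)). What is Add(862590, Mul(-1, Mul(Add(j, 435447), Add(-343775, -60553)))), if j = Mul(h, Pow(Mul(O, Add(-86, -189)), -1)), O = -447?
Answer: Rational(1442862553919618, 8195) ≈ 1.7607e+11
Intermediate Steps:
h = 586240 (h = Mul(2, Mul(-458, Add(108, -748))) = Mul(2, Mul(-458, -640)) = Mul(2, 293120) = 586240)
j = Rational(117248, 24585) (j = Mul(586240, Pow(Mul(-447, Add(-86, -189)), -1)) = Mul(586240, Pow(Mul(-447, -275), -1)) = Mul(586240, Pow(122925, -1)) = Mul(586240, Rational(1, 122925)) = Rational(117248, 24585) ≈ 4.7691)
Add(862590, Mul(-1, Mul(Add(j, 435447), Add(-343775, -60553)))) = Add(862590, Mul(-1, Mul(Add(Rational(117248, 24585), 435447), Add(-343775, -60553)))) = Add(862590, Mul(-1, Mul(Rational(10705581743, 24585), -404328))) = Add(862590, Mul(-1, Rational(-1442855484994568, 8195))) = Add(862590, Rational(1442855484994568, 8195)) = Rational(1442862553919618, 8195)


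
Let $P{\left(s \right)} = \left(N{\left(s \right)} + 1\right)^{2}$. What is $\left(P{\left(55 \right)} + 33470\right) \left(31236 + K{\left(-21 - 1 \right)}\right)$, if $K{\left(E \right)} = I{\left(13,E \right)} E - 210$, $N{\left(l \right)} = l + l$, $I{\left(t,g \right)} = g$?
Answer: $1442874410$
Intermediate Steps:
$N{\left(l \right)} = 2 l$
$P{\left(s \right)} = \left(1 + 2 s\right)^{2}$ ($P{\left(s \right)} = \left(2 s + 1\right)^{2} = \left(1 + 2 s\right)^{2}$)
$K{\left(E \right)} = -210 + E^{2}$ ($K{\left(E \right)} = E E - 210 = E^{2} - 210 = -210 + E^{2}$)
$\left(P{\left(55 \right)} + 33470\right) \left(31236 + K{\left(-21 - 1 \right)}\right) = \left(\left(1 + 2 \cdot 55\right)^{2} + 33470\right) \left(31236 - \left(210 - \left(-21 - 1\right)^{2}\right)\right) = \left(\left(1 + 110\right)^{2} + 33470\right) \left(31236 - \left(210 - \left(-21 - 1\right)^{2}\right)\right) = \left(111^{2} + 33470\right) \left(31236 - \left(210 - \left(-22\right)^{2}\right)\right) = \left(12321 + 33470\right) \left(31236 + \left(-210 + 484\right)\right) = 45791 \left(31236 + 274\right) = 45791 \cdot 31510 = 1442874410$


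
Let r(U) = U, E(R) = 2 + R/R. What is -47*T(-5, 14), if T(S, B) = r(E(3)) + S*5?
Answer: 1034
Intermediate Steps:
E(R) = 3 (E(R) = 2 + 1 = 3)
T(S, B) = 3 + 5*S (T(S, B) = 3 + S*5 = 3 + 5*S)
-47*T(-5, 14) = -47*(3 + 5*(-5)) = -47*(3 - 25) = -47*(-22) = 1034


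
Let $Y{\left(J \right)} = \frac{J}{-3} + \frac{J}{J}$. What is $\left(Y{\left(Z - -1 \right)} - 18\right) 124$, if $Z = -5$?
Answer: $- \frac{5828}{3} \approx -1942.7$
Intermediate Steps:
$Y{\left(J \right)} = 1 - \frac{J}{3}$ ($Y{\left(J \right)} = J \left(- \frac{1}{3}\right) + 1 = - \frac{J}{3} + 1 = 1 - \frac{J}{3}$)
$\left(Y{\left(Z - -1 \right)} - 18\right) 124 = \left(\left(1 - \frac{-5 - -1}{3}\right) - 18\right) 124 = \left(\left(1 - \frac{-5 + 1}{3}\right) - 18\right) 124 = \left(\left(1 - - \frac{4}{3}\right) - 18\right) 124 = \left(\left(1 + \frac{4}{3}\right) - 18\right) 124 = \left(\frac{7}{3} - 18\right) 124 = \left(- \frac{47}{3}\right) 124 = - \frac{5828}{3}$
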